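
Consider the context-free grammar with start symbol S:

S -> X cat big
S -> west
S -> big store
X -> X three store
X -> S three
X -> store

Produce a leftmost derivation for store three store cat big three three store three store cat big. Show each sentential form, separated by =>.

S => X cat big => X three store cat big => X three store three store cat big => S three three store three store cat big => X cat big three three store three store cat big => X three store cat big three three store three store cat big => store three store cat big three three store three store cat big

S => X cat big   [S -> X cat big]
X cat big => X three store cat big   [X -> X three store]
X three store cat big => X three store three store cat big   [X -> X three store]
X three store three store cat big => S three three store three store cat big   [X -> S three]
S three three store three store cat big => X cat big three three store three store cat big   [S -> X cat big]
X cat big three three store three store cat big => X three store cat big three three store three store cat big   [X -> X three store]
X three store cat big three three store three store cat big => store three store cat big three three store three store cat big   [X -> store]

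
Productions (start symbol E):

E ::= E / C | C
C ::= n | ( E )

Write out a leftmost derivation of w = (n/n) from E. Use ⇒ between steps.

E ⇒ C   [E ::= C]
C ⇒ (E)   [C ::= ( E )]
(E) ⇒ (E/C)   [E ::= E / C]
(E/C) ⇒ (C/C)   [E ::= C]
(C/C) ⇒ (n/C)   [C ::= n]
(n/C) ⇒ (n/n)   [C ::= n]

E⇒C⇒(E)⇒(E/C)⇒(C/C)⇒(n/C)⇒(n/n)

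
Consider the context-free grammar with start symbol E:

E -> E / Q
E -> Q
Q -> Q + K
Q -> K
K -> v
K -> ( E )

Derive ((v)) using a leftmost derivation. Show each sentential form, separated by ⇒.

E ⇒ Q   [E -> Q]
Q ⇒ K   [Q -> K]
K ⇒ (E)   [K -> ( E )]
(E) ⇒ (Q)   [E -> Q]
(Q) ⇒ (K)   [Q -> K]
(K) ⇒ ((E))   [K -> ( E )]
((E)) ⇒ ((Q))   [E -> Q]
((Q)) ⇒ ((K))   [Q -> K]
((K)) ⇒ ((v))   [K -> v]

E⇒Q⇒K⇒(E)⇒(Q)⇒(K)⇒((E))⇒((Q))⇒((K))⇒((v))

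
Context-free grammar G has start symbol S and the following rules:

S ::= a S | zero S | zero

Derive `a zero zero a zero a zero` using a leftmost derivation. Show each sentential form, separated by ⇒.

S ⇒ a S ⇒ a zero S ⇒ a zero zero S ⇒ a zero zero a S ⇒ a zero zero a zero S ⇒ a zero zero a zero a S ⇒ a zero zero a zero a zero

S ⇒ a S   [S ::= a S]
a S ⇒ a zero S   [S ::= zero S]
a zero S ⇒ a zero zero S   [S ::= zero S]
a zero zero S ⇒ a zero zero a S   [S ::= a S]
a zero zero a S ⇒ a zero zero a zero S   [S ::= zero S]
a zero zero a zero S ⇒ a zero zero a zero a S   [S ::= a S]
a zero zero a zero a S ⇒ a zero zero a zero a zero   [S ::= zero]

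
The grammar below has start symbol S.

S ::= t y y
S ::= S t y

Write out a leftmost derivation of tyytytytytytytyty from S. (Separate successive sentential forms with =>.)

S=>Sty=>Styty=>Stytyty=>Stytytyty=>Stytytytyty=>Stytytytytyty=>Stytytytytytyty=>tyytytytytytytyty

S => Sty   [S ::= S t y]
Sty => Styty   [S ::= S t y]
Styty => Stytyty   [S ::= S t y]
Stytyty => Stytytyty   [S ::= S t y]
Stytytyty => Stytytytyty   [S ::= S t y]
Stytytytyty => Stytytytytyty   [S ::= S t y]
Stytytytytyty => Stytytytytytyty   [S ::= S t y]
Stytytytytytyty => tyytytytytytytyty   [S ::= t y y]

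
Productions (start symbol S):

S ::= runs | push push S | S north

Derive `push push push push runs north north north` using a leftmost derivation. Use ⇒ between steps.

S ⇒ S north   [S ::= S north]
S north ⇒ push push S north   [S ::= push push S]
push push S north ⇒ push push S north north   [S ::= S north]
push push S north north ⇒ push push push push S north north   [S ::= push push S]
push push push push S north north ⇒ push push push push S north north north   [S ::= S north]
push push push push S north north north ⇒ push push push push runs north north north   [S ::= runs]

S ⇒ S north ⇒ push push S north ⇒ push push S north north ⇒ push push push push S north north ⇒ push push push push S north north north ⇒ push push push push runs north north north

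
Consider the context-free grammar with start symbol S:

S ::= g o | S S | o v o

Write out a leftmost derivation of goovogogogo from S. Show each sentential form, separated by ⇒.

S ⇒ SS ⇒ goS ⇒ goSS ⇒ goSSS ⇒ goSSSS ⇒ goovoSSS ⇒ goovogoSS ⇒ goovogogoS ⇒ goovogogogo

S ⇒ SS   [S ::= S S]
SS ⇒ goS   [S ::= g o]
goS ⇒ goSS   [S ::= S S]
goSS ⇒ goSSS   [S ::= S S]
goSSS ⇒ goSSSS   [S ::= S S]
goSSSS ⇒ goovoSSS   [S ::= o v o]
goovoSSS ⇒ goovogoSS   [S ::= g o]
goovogoSS ⇒ goovogogoS   [S ::= g o]
goovogogoS ⇒ goovogogogo   [S ::= g o]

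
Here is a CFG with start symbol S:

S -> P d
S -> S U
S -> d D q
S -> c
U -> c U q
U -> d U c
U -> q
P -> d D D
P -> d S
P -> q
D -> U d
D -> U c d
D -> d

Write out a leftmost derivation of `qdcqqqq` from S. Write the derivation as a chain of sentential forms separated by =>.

S=>SU=>SUU=>SUUU=>PdUUU=>qdUUU=>qdcUqUU=>qdcqqUU=>qdcqqqU=>qdcqqqq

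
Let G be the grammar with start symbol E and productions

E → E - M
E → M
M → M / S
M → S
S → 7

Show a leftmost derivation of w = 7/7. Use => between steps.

E => M => M/S => S/S => 7/S => 7/7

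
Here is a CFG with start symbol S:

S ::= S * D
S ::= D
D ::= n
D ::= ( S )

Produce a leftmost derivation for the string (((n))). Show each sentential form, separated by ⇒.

S ⇒ D ⇒ (S) ⇒ (D) ⇒ ((S)) ⇒ ((D)) ⇒ (((S))) ⇒ (((D))) ⇒ (((n)))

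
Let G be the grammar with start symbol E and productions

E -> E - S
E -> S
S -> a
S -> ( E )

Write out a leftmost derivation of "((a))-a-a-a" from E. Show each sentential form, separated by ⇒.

E ⇒ E-S ⇒ E-S-S ⇒ E-S-S-S ⇒ S-S-S-S ⇒ (E)-S-S-S ⇒ (S)-S-S-S ⇒ ((E))-S-S-S ⇒ ((S))-S-S-S ⇒ ((a))-S-S-S ⇒ ((a))-a-S-S ⇒ ((a))-a-a-S ⇒ ((a))-a-a-a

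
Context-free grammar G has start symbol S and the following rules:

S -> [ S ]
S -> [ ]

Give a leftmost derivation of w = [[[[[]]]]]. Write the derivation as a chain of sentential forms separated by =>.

S => [S]   [S -> [ S ]]
[S] => [[S]]   [S -> [ S ]]
[[S]] => [[[S]]]   [S -> [ S ]]
[[[S]]] => [[[[S]]]]   [S -> [ S ]]
[[[[S]]]] => [[[[[]]]]]   [S -> [ ]]

S => [S] => [[S]] => [[[S]]] => [[[[S]]]] => [[[[[]]]]]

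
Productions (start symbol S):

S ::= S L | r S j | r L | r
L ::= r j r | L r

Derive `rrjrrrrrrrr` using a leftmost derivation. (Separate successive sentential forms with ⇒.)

S ⇒ rL ⇒ rLr ⇒ rLrr ⇒ rLrrr ⇒ rLrrrr ⇒ rLrrrrr ⇒ rLrrrrrr ⇒ rLrrrrrrr ⇒ rrjrrrrrrrr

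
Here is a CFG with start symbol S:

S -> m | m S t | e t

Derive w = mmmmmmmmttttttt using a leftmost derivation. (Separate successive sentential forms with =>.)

S => mSt   [S -> m S t]
mSt => mmStt   [S -> m S t]
mmStt => mmmSttt   [S -> m S t]
mmmSttt => mmmmStttt   [S -> m S t]
mmmmStttt => mmmmmSttttt   [S -> m S t]
mmmmmSttttt => mmmmmmStttttt   [S -> m S t]
mmmmmmStttttt => mmmmmmmSttttttt   [S -> m S t]
mmmmmmmSttttttt => mmmmmmmmttttttt   [S -> m]

S=>mSt=>mmStt=>mmmSttt=>mmmmStttt=>mmmmmSttttt=>mmmmmmStttttt=>mmmmmmmSttttttt=>mmmmmmmmttttttt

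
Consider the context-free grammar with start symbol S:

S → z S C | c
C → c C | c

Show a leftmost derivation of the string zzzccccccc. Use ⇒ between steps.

S ⇒ zSC   [S → z S C]
zSC ⇒ zzSCC   [S → z S C]
zzSCC ⇒ zzzSCCC   [S → z S C]
zzzSCCC ⇒ zzzcCCC   [S → c]
zzzcCCC ⇒ zzzccCCC   [C → c C]
zzzccCCC ⇒ zzzcccCCC   [C → c C]
zzzcccCCC ⇒ zzzccccCCC   [C → c C]
zzzccccCCC ⇒ zzzcccccCC   [C → c]
zzzcccccCC ⇒ zzzccccccC   [C → c]
zzzccccccC ⇒ zzzccccccc   [C → c]

S⇒zSC⇒zzSCC⇒zzzSCCC⇒zzzcCCC⇒zzzccCCC⇒zzzcccCCC⇒zzzccccCCC⇒zzzcccccCC⇒zzzccccccC⇒zzzccccccc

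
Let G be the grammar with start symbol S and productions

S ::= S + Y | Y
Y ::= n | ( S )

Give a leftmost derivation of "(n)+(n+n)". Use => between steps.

S=>S+Y=>Y+Y=>(S)+Y=>(Y)+Y=>(n)+Y=>(n)+(S)=>(n)+(S+Y)=>(n)+(Y+Y)=>(n)+(n+Y)=>(n)+(n+n)

S => S+Y   [S ::= S + Y]
S+Y => Y+Y   [S ::= Y]
Y+Y => (S)+Y   [Y ::= ( S )]
(S)+Y => (Y)+Y   [S ::= Y]
(Y)+Y => (n)+Y   [Y ::= n]
(n)+Y => (n)+(S)   [Y ::= ( S )]
(n)+(S) => (n)+(S+Y)   [S ::= S + Y]
(n)+(S+Y) => (n)+(Y+Y)   [S ::= Y]
(n)+(Y+Y) => (n)+(n+Y)   [Y ::= n]
(n)+(n+Y) => (n)+(n+n)   [Y ::= n]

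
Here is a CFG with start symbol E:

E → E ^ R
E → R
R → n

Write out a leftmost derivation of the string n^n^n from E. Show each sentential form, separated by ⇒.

E⇒E^R⇒E^R^R⇒R^R^R⇒n^R^R⇒n^n^R⇒n^n^n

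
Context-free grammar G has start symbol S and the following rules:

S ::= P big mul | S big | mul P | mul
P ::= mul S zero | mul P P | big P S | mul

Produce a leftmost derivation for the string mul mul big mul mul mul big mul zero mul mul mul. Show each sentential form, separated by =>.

S => mul P   [S ::= mul P]
mul P => mul mul P P   [P ::= mul P P]
mul mul P P => mul mul big P S P   [P ::= big P S]
mul mul big P S P => mul mul big mul P P S P   [P ::= mul P P]
mul mul big mul P P S P => mul mul big mul mul S zero P S P   [P ::= mul S zero]
mul mul big mul mul S zero P S P => mul mul big mul mul P big mul zero P S P   [S ::= P big mul]
mul mul big mul mul P big mul zero P S P => mul mul big mul mul mul big mul zero P S P   [P ::= mul]
mul mul big mul mul mul big mul zero P S P => mul mul big mul mul mul big mul zero mul S P   [P ::= mul]
mul mul big mul mul mul big mul zero mul S P => mul mul big mul mul mul big mul zero mul mul P   [S ::= mul]
mul mul big mul mul mul big mul zero mul mul P => mul mul big mul mul mul big mul zero mul mul mul   [P ::= mul]

S => mul P => mul mul P P => mul mul big P S P => mul mul big mul P P S P => mul mul big mul mul S zero P S P => mul mul big mul mul P big mul zero P S P => mul mul big mul mul mul big mul zero P S P => mul mul big mul mul mul big mul zero mul S P => mul mul big mul mul mul big mul zero mul mul P => mul mul big mul mul mul big mul zero mul mul mul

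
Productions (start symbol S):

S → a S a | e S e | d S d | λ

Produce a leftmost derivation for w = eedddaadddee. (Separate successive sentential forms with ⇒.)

S ⇒ eSe ⇒ eeSee ⇒ eedSdee ⇒ eeddSddee ⇒ eedddSdddee ⇒ eedddaSadddee ⇒ eedddaadddee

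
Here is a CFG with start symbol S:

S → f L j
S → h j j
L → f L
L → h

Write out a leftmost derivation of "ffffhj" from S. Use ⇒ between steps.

S ⇒ fLj ⇒ ffLj ⇒ fffLj ⇒ ffffLj ⇒ ffffhj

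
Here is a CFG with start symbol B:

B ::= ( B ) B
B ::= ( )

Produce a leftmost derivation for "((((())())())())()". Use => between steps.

B => (B)B => ((B)B)B => (((B)B)B)B => ((((B)B)B)B)B => ((((())B)B)B)B => ((((())())B)B)B => ((((())())())B)B => ((((())())())())B => ((((())())())())()

B => (B)B   [B ::= ( B ) B]
(B)B => ((B)B)B   [B ::= ( B ) B]
((B)B)B => (((B)B)B)B   [B ::= ( B ) B]
(((B)B)B)B => ((((B)B)B)B)B   [B ::= ( B ) B]
((((B)B)B)B)B => ((((())B)B)B)B   [B ::= ( )]
((((())B)B)B)B => ((((())())B)B)B   [B ::= ( )]
((((())())B)B)B => ((((())())())B)B   [B ::= ( )]
((((())())())B)B => ((((())())())())B   [B ::= ( )]
((((())())())())B => ((((())())())())()   [B ::= ( )]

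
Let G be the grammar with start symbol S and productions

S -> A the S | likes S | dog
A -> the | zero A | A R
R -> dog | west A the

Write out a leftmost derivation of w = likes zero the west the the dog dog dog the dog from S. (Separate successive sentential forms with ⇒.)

S ⇒ likes S   [S -> likes S]
likes S ⇒ likes A the S   [S -> A the S]
likes A the S ⇒ likes A R the S   [A -> A R]
likes A R the S ⇒ likes A R R the S   [A -> A R]
likes A R R the S ⇒ likes A R R R the S   [A -> A R]
likes A R R R the S ⇒ likes zero A R R R the S   [A -> zero A]
likes zero A R R R the S ⇒ likes zero A R R R R the S   [A -> A R]
likes zero A R R R R the S ⇒ likes zero the R R R R the S   [A -> the]
likes zero the R R R R the S ⇒ likes zero the west A the R R R the S   [R -> west A the]
likes zero the west A the R R R the S ⇒ likes zero the west the the R R R the S   [A -> the]
likes zero the west the the R R R the S ⇒ likes zero the west the the dog R R the S   [R -> dog]
likes zero the west the the dog R R the S ⇒ likes zero the west the the dog dog R the S   [R -> dog]
likes zero the west the the dog dog R the S ⇒ likes zero the west the the dog dog dog the S   [R -> dog]
likes zero the west the the dog dog dog the S ⇒ likes zero the west the the dog dog dog the dog   [S -> dog]

S ⇒ likes S ⇒ likes A the S ⇒ likes A R the S ⇒ likes A R R the S ⇒ likes A R R R the S ⇒ likes zero A R R R the S ⇒ likes zero A R R R R the S ⇒ likes zero the R R R R the S ⇒ likes zero the west A the R R R the S ⇒ likes zero the west the the R R R the S ⇒ likes zero the west the the dog R R the S ⇒ likes zero the west the the dog dog R the S ⇒ likes zero the west the the dog dog dog the S ⇒ likes zero the west the the dog dog dog the dog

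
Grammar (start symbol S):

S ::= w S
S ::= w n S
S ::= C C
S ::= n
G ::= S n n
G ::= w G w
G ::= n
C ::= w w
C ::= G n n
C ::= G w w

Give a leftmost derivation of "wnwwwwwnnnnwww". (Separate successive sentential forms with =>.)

S => wnS => wnwS => wnwCC => wnwwwC => wnwwwGww => wnwwwwGwww => wnwwwwSnnwww => wnwwwwwnSnnwww => wnwwwwwnnnnwww

S => wnS   [S ::= w n S]
wnS => wnwS   [S ::= w S]
wnwS => wnwCC   [S ::= C C]
wnwCC => wnwwwC   [C ::= w w]
wnwwwC => wnwwwGww   [C ::= G w w]
wnwwwGww => wnwwwwGwww   [G ::= w G w]
wnwwwwGwww => wnwwwwSnnwww   [G ::= S n n]
wnwwwwSnnwww => wnwwwwwnSnnwww   [S ::= w n S]
wnwwwwwnSnnwww => wnwwwwwnnnnwww   [S ::= n]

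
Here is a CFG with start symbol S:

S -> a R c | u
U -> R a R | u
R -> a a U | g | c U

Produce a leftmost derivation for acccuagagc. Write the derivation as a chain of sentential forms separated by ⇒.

S ⇒ aRc ⇒ acUc ⇒ acRaRc ⇒ accUaRc ⇒ accRaRaRc ⇒ acccUaRaRc ⇒ acccuaRaRc ⇒ acccuagaRc ⇒ acccuagagc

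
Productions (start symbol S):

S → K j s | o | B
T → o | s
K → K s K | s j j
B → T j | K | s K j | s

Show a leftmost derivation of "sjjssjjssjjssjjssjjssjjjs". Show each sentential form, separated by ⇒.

S ⇒ Kjs ⇒ KsKjs ⇒ sjjsKjs ⇒ sjjsKsKjs ⇒ sjjsKsKsKjs ⇒ sjjsKsKsKsKjs ⇒ sjjsKsKsKsKsKjs ⇒ sjjssjjsKsKsKsKjs ⇒ sjjssjjssjjsKsKsKjs ⇒ sjjssjjssjjssjjsKsKjs ⇒ sjjssjjssjjssjjssjjsKjs ⇒ sjjssjjssjjssjjssjjssjjjs

S ⇒ Kjs   [S → K j s]
Kjs ⇒ KsKjs   [K → K s K]
KsKjs ⇒ sjjsKjs   [K → s j j]
sjjsKjs ⇒ sjjsKsKjs   [K → K s K]
sjjsKsKjs ⇒ sjjsKsKsKjs   [K → K s K]
sjjsKsKsKjs ⇒ sjjsKsKsKsKjs   [K → K s K]
sjjsKsKsKsKjs ⇒ sjjsKsKsKsKsKjs   [K → K s K]
sjjsKsKsKsKsKjs ⇒ sjjssjjsKsKsKsKjs   [K → s j j]
sjjssjjsKsKsKsKjs ⇒ sjjssjjssjjsKsKsKjs   [K → s j j]
sjjssjjssjjsKsKsKjs ⇒ sjjssjjssjjssjjsKsKjs   [K → s j j]
sjjssjjssjjssjjsKsKjs ⇒ sjjssjjssjjssjjssjjsKjs   [K → s j j]
sjjssjjssjjssjjssjjsKjs ⇒ sjjssjjssjjssjjssjjssjjjs   [K → s j j]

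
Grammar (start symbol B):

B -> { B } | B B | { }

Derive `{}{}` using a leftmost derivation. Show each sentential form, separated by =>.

B => BB => {}B => {}{}

B => BB   [B -> B B]
BB => {}B   [B -> { }]
{}B => {}{}   [B -> { }]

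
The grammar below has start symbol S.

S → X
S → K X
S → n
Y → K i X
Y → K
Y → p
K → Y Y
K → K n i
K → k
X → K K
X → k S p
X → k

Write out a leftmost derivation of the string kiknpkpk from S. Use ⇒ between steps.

S ⇒ KX   [S → K X]
KX ⇒ YYX   [K → Y Y]
YYX ⇒ KYX   [Y → K]
KYX ⇒ YYYX   [K → Y Y]
YYYX ⇒ KiXYYX   [Y → K i X]
KiXYYX ⇒ kiXYYX   [K → k]
kiXYYX ⇒ kikSpYYX   [X → k S p]
kikSpYYX ⇒ kiknpYYX   [S → n]
kiknpYYX ⇒ kiknpKYX   [Y → K]
kiknpKYX ⇒ kiknpkYX   [K → k]
kiknpkYX ⇒ kiknpkpX   [Y → p]
kiknpkpX ⇒ kiknpkpk   [X → k]

S ⇒ KX ⇒ YYX ⇒ KYX ⇒ YYYX ⇒ KiXYYX ⇒ kiXYYX ⇒ kikSpYYX ⇒ kiknpYYX ⇒ kiknpKYX ⇒ kiknpkYX ⇒ kiknpkpX ⇒ kiknpkpk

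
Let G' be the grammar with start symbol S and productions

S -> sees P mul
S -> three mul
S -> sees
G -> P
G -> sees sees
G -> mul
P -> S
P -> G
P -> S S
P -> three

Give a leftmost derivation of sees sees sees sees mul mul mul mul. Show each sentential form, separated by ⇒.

S ⇒ sees P mul ⇒ sees S mul ⇒ sees sees P mul mul ⇒ sees sees S S mul mul ⇒ sees sees sees S mul mul ⇒ sees sees sees sees P mul mul mul ⇒ sees sees sees sees G mul mul mul ⇒ sees sees sees sees mul mul mul mul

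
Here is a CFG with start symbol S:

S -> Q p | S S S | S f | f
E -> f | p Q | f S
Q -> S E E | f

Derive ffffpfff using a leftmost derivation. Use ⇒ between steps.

S ⇒ SSS ⇒ SfSS ⇒ QpfSS ⇒ SEEpfSS ⇒ SfEEpfSS ⇒ ffEEpfSS ⇒ fffEpfSS ⇒ ffffpfSS ⇒ ffffpffS ⇒ ffffpfff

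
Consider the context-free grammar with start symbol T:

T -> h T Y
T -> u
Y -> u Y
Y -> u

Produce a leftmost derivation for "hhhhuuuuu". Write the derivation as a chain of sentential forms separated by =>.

T => hTY   [T -> h T Y]
hTY => hhTYY   [T -> h T Y]
hhTYY => hhhTYYY   [T -> h T Y]
hhhTYYY => hhhhTYYYY   [T -> h T Y]
hhhhTYYYY => hhhhuYYYY   [T -> u]
hhhhuYYYY => hhhhuuYYY   [Y -> u]
hhhhuuYYY => hhhhuuuYY   [Y -> u]
hhhhuuuYY => hhhhuuuuY   [Y -> u]
hhhhuuuuY => hhhhuuuuu   [Y -> u]

T=>hTY=>hhTYY=>hhhTYYY=>hhhhTYYYY=>hhhhuYYYY=>hhhhuuYYY=>hhhhuuuYY=>hhhhuuuuY=>hhhhuuuuu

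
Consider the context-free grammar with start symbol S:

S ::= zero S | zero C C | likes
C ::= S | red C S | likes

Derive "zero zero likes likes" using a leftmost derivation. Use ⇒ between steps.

S ⇒ zero S ⇒ zero zero C C ⇒ zero zero S C ⇒ zero zero likes C ⇒ zero zero likes likes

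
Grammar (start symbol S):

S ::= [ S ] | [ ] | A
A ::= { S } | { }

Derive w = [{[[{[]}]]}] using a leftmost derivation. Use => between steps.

S => [S]   [S ::= [ S ]]
[S] => [A]   [S ::= A]
[A] => [{S}]   [A ::= { S }]
[{S}] => [{[S]}]   [S ::= [ S ]]
[{[S]}] => [{[[S]]}]   [S ::= [ S ]]
[{[[S]]}] => [{[[A]]}]   [S ::= A]
[{[[A]]}] => [{[[{S}]]}]   [A ::= { S }]
[{[[{S}]]}] => [{[[{[]}]]}]   [S ::= [ ]]

S => [S] => [A] => [{S}] => [{[S]}] => [{[[S]]}] => [{[[A]]}] => [{[[{S}]]}] => [{[[{[]}]]}]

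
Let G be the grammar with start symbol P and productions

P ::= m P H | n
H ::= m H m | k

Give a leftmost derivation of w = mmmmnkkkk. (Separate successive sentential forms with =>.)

P => mPH => mmPHH => mmmPHHH => mmmmPHHHH => mmmmnHHHH => mmmmnkHHH => mmmmnkkHH => mmmmnkkkH => mmmmnkkkk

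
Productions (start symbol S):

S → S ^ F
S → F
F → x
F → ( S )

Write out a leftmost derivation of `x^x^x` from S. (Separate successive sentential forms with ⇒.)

S ⇒ S^F   [S → S ^ F]
S^F ⇒ S^F^F   [S → S ^ F]
S^F^F ⇒ F^F^F   [S → F]
F^F^F ⇒ x^F^F   [F → x]
x^F^F ⇒ x^x^F   [F → x]
x^x^F ⇒ x^x^x   [F → x]

S ⇒ S^F ⇒ S^F^F ⇒ F^F^F ⇒ x^F^F ⇒ x^x^F ⇒ x^x^x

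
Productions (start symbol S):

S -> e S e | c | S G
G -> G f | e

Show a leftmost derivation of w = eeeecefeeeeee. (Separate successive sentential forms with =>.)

S => SG   [S -> S G]
SG => eSeG   [S -> e S e]
eSeG => eeSeeG   [S -> e S e]
eeSeeG => eeeSeeeG   [S -> e S e]
eeeSeeeG => eeeeSeeeeG   [S -> e S e]
eeeeSeeeeG => eeeeSGeeeeG   [S -> S G]
eeeeSGeeeeG => eeeeSGGeeeeG   [S -> S G]
eeeeSGGeeeeG => eeeecGGeeeeG   [S -> c]
eeeecGGeeeeG => eeeecGfGeeeeG   [G -> G f]
eeeecGfGeeeeG => eeeecefGeeeeG   [G -> e]
eeeecefGeeeeG => eeeecefeeeeeG   [G -> e]
eeeecefeeeeeG => eeeecefeeeeee   [G -> e]

S => SG => eSeG => eeSeeG => eeeSeeeG => eeeeSeeeeG => eeeeSGeeeeG => eeeeSGGeeeeG => eeeecGGeeeeG => eeeecGfGeeeeG => eeeecefGeeeeG => eeeecefeeeeeG => eeeecefeeeeee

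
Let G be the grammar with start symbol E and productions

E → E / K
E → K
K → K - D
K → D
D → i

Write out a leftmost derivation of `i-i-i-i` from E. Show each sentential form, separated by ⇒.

E ⇒ K   [E → K]
K ⇒ K-D   [K → K - D]
K-D ⇒ K-D-D   [K → K - D]
K-D-D ⇒ K-D-D-D   [K → K - D]
K-D-D-D ⇒ D-D-D-D   [K → D]
D-D-D-D ⇒ i-D-D-D   [D → i]
i-D-D-D ⇒ i-i-D-D   [D → i]
i-i-D-D ⇒ i-i-i-D   [D → i]
i-i-i-D ⇒ i-i-i-i   [D → i]

E⇒K⇒K-D⇒K-D-D⇒K-D-D-D⇒D-D-D-D⇒i-D-D-D⇒i-i-D-D⇒i-i-i-D⇒i-i-i-i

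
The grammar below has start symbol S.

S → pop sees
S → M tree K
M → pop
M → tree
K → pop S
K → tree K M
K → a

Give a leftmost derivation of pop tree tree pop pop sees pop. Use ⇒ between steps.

S ⇒ M tree K ⇒ pop tree K ⇒ pop tree tree K M ⇒ pop tree tree pop S M ⇒ pop tree tree pop pop sees M ⇒ pop tree tree pop pop sees pop

S ⇒ M tree K   [S → M tree K]
M tree K ⇒ pop tree K   [M → pop]
pop tree K ⇒ pop tree tree K M   [K → tree K M]
pop tree tree K M ⇒ pop tree tree pop S M   [K → pop S]
pop tree tree pop S M ⇒ pop tree tree pop pop sees M   [S → pop sees]
pop tree tree pop pop sees M ⇒ pop tree tree pop pop sees pop   [M → pop]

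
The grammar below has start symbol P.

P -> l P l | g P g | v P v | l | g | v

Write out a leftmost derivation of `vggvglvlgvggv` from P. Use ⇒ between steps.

P ⇒ vPv   [P -> v P v]
vPv ⇒ vgPgv   [P -> g P g]
vgPgv ⇒ vggPggv   [P -> g P g]
vggPggv ⇒ vggvPvggv   [P -> v P v]
vggvPvggv ⇒ vggvgPgvggv   [P -> g P g]
vggvgPgvggv ⇒ vggvglPlgvggv   [P -> l P l]
vggvglPlgvggv ⇒ vggvglvlgvggv   [P -> v]

P ⇒ vPv ⇒ vgPgv ⇒ vggPggv ⇒ vggvPvggv ⇒ vggvgPgvggv ⇒ vggvglPlgvggv ⇒ vggvglvlgvggv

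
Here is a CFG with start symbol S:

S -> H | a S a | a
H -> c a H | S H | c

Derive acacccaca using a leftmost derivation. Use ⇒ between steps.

S ⇒ aSa   [S -> a S a]
aSa ⇒ aHa   [S -> H]
aHa ⇒ aSHa   [H -> S H]
aSHa ⇒ aHHa   [S -> H]
aHHa ⇒ aSHHa   [H -> S H]
aSHHa ⇒ aHHHa   [S -> H]
aHHHa ⇒ acaHHHa   [H -> c a H]
acaHHHa ⇒ acacHHa   [H -> c]
acacHHa ⇒ acaccHa   [H -> c]
acaccHa ⇒ acacccaHa   [H -> c a H]
acacccaHa ⇒ acacccaca   [H -> c]

S ⇒ aSa ⇒ aHa ⇒ aSHa ⇒ aHHa ⇒ aSHHa ⇒ aHHHa ⇒ acaHHHa ⇒ acacHHa ⇒ acaccHa ⇒ acacccaHa ⇒ acacccaca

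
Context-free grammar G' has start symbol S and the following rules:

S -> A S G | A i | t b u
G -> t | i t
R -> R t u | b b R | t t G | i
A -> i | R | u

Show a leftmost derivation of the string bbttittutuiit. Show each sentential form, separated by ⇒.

S ⇒ ASG ⇒ RSG ⇒ RtuSG ⇒ bbRtuSG ⇒ bbRtutuSG ⇒ bbttGtutuSG ⇒ bbttittutuSG ⇒ bbttittutuAiG ⇒ bbttittutuiiG ⇒ bbttittutuiit

S ⇒ ASG   [S -> A S G]
ASG ⇒ RSG   [A -> R]
RSG ⇒ RtuSG   [R -> R t u]
RtuSG ⇒ bbRtuSG   [R -> b b R]
bbRtuSG ⇒ bbRtutuSG   [R -> R t u]
bbRtutuSG ⇒ bbttGtutuSG   [R -> t t G]
bbttGtutuSG ⇒ bbttittutuSG   [G -> i t]
bbttittutuSG ⇒ bbttittutuAiG   [S -> A i]
bbttittutuAiG ⇒ bbttittutuiiG   [A -> i]
bbttittutuiiG ⇒ bbttittutuiit   [G -> t]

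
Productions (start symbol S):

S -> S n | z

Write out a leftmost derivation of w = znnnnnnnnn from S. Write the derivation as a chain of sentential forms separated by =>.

S => Sn   [S -> S n]
Sn => Snn   [S -> S n]
Snn => Snnn   [S -> S n]
Snnn => Snnnn   [S -> S n]
Snnnn => Snnnnn   [S -> S n]
Snnnnn => Snnnnnn   [S -> S n]
Snnnnnn => Snnnnnnn   [S -> S n]
Snnnnnnn => Snnnnnnnn   [S -> S n]
Snnnnnnnn => Snnnnnnnnn   [S -> S n]
Snnnnnnnnn => znnnnnnnnn   [S -> z]

S => Sn => Snn => Snnn => Snnnn => Snnnnn => Snnnnnn => Snnnnnnn => Snnnnnnnn => Snnnnnnnnn => znnnnnnnnn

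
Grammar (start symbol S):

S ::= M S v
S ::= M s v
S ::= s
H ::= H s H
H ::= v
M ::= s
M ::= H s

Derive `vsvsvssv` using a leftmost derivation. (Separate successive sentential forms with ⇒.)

S ⇒ Msv ⇒ Hssv ⇒ HsHssv ⇒ HsHsHssv ⇒ vsHsHssv ⇒ vsvsHssv ⇒ vsvsvssv

S ⇒ Msv   [S ::= M s v]
Msv ⇒ Hssv   [M ::= H s]
Hssv ⇒ HsHssv   [H ::= H s H]
HsHssv ⇒ HsHsHssv   [H ::= H s H]
HsHsHssv ⇒ vsHsHssv   [H ::= v]
vsHsHssv ⇒ vsvsHssv   [H ::= v]
vsvsHssv ⇒ vsvsvssv   [H ::= v]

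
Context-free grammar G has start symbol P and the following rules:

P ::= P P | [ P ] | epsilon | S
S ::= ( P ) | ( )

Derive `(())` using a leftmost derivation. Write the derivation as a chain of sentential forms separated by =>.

P => PP => SP => (P)P => (PP)P => (SP)P => ((P)P)P => (()P)P => (())P => (())

P => PP   [P ::= P P]
PP => SP   [P ::= S]
SP => (P)P   [S ::= ( P )]
(P)P => (PP)P   [P ::= P P]
(PP)P => (SP)P   [P ::= S]
(SP)P => ((P)P)P   [S ::= ( P )]
((P)P)P => (()P)P   [P ::= epsilon]
(()P)P => (())P   [P ::= epsilon]
(())P => (())   [P ::= epsilon]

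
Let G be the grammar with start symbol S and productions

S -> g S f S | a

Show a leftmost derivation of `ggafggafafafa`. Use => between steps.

S=>gSfS=>ggSfSfS=>ggafSfS=>ggafgSfSfS=>ggafggSfSfSfS=>ggafggafSfSfS=>ggafggafafSfS=>ggafggafafafS=>ggafggafafafa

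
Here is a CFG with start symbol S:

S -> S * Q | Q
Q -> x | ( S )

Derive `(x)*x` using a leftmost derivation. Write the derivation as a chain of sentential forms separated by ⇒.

S⇒S*Q⇒Q*Q⇒(S)*Q⇒(Q)*Q⇒(x)*Q⇒(x)*x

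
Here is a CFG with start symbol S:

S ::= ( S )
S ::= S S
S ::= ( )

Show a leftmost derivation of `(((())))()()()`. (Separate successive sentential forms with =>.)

S => SS => SSS => SSSS => (S)SSS => ((S))SSS => (((S)))SSS => (((())))SSS => (((())))()SS => (((())))()()S => (((())))()()()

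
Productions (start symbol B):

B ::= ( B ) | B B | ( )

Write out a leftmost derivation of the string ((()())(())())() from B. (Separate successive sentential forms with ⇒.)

B ⇒ BB   [B ::= B B]
BB ⇒ (B)B   [B ::= ( B )]
(B)B ⇒ (BB)B   [B ::= B B]
(BB)B ⇒ (BBB)B   [B ::= B B]
(BBB)B ⇒ ((B)BB)B   [B ::= ( B )]
((B)BB)B ⇒ ((BB)BB)B   [B ::= B B]
((BB)BB)B ⇒ ((()B)BB)B   [B ::= ( )]
((()B)BB)B ⇒ ((()())BB)B   [B ::= ( )]
((()())BB)B ⇒ ((()())(B)B)B   [B ::= ( B )]
((()())(B)B)B ⇒ ((()())(())B)B   [B ::= ( )]
((()())(())B)B ⇒ ((()())(())())B   [B ::= ( )]
((()())(())())B ⇒ ((()())(())())()   [B ::= ( )]

B ⇒ BB ⇒ (B)B ⇒ (BB)B ⇒ (BBB)B ⇒ ((B)BB)B ⇒ ((BB)BB)B ⇒ ((()B)BB)B ⇒ ((()())BB)B ⇒ ((()())(B)B)B ⇒ ((()())(())B)B ⇒ ((()())(())())B ⇒ ((()())(())())()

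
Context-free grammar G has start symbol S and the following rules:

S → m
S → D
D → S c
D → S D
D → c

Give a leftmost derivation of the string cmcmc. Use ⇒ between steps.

S ⇒ D   [S → D]
D ⇒ SD   [D → S D]
SD ⇒ DD   [S → D]
DD ⇒ cD   [D → c]
cD ⇒ cSD   [D → S D]
cSD ⇒ cDD   [S → D]
cDD ⇒ cScD   [D → S c]
cScD ⇒ cmcD   [S → m]
cmcD ⇒ cmcSc   [D → S c]
cmcSc ⇒ cmcmc   [S → m]

S ⇒ D ⇒ SD ⇒ DD ⇒ cD ⇒ cSD ⇒ cDD ⇒ cScD ⇒ cmcD ⇒ cmcSc ⇒ cmcmc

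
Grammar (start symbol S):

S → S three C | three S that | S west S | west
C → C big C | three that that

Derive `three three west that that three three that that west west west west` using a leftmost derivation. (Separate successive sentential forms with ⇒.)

S ⇒ S west S ⇒ S west S west S ⇒ S three C west S west S ⇒ three S that three C west S west S ⇒ three three S that that three C west S west S ⇒ three three west that that three C west S west S ⇒ three three west that that three three that that west S west S ⇒ three three west that that three three that that west west west S ⇒ three three west that that three three that that west west west west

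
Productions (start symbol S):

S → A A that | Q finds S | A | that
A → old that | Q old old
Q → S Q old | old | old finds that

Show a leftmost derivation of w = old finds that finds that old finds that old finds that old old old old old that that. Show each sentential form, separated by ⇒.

S ⇒ A A that   [S → A A that]
A A that ⇒ Q old old A that   [A → Q old old]
Q old old A that ⇒ S Q old old old A that   [Q → S Q old]
S Q old old old A that ⇒ Q finds S Q old old old A that   [S → Q finds S]
Q finds S Q old old old A that ⇒ old finds that finds S Q old old old A that   [Q → old finds that]
old finds that finds S Q old old old A that ⇒ old finds that finds Q finds S Q old old old A that   [S → Q finds S]
old finds that finds Q finds S Q old old old A that ⇒ old finds that finds S Q old finds S Q old old old A that   [Q → S Q old]
old finds that finds S Q old finds S Q old old old A that ⇒ old finds that finds that Q old finds S Q old old old A that   [S → that]
old finds that finds that Q old finds S Q old old old A that ⇒ old finds that finds that old finds that old finds S Q old old old A that   [Q → old finds that]
old finds that finds that old finds that old finds S Q old old old A that ⇒ old finds that finds that old finds that old finds that Q old old old A that   [S → that]
old finds that finds that old finds that old finds that Q old old old A that ⇒ old finds that finds that old finds that old finds that old old old old A that   [Q → old]
old finds that finds that old finds that old finds that old old old old A that ⇒ old finds that finds that old finds that old finds that old old old old old that that   [A → old that]

S ⇒ A A that ⇒ Q old old A that ⇒ S Q old old old A that ⇒ Q finds S Q old old old A that ⇒ old finds that finds S Q old old old A that ⇒ old finds that finds Q finds S Q old old old A that ⇒ old finds that finds S Q old finds S Q old old old A that ⇒ old finds that finds that Q old finds S Q old old old A that ⇒ old finds that finds that old finds that old finds S Q old old old A that ⇒ old finds that finds that old finds that old finds that Q old old old A that ⇒ old finds that finds that old finds that old finds that old old old old A that ⇒ old finds that finds that old finds that old finds that old old old old old that that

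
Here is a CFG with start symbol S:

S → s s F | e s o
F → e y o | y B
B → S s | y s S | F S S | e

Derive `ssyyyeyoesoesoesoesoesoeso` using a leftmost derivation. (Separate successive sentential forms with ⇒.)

S ⇒ ssF ⇒ ssyB ⇒ ssyFSS ⇒ ssyyBSS ⇒ ssyyFSSSS ⇒ ssyyyBSSSS ⇒ ssyyyFSSSSSS ⇒ ssyyyeyoSSSSSS ⇒ ssyyyeyoesoSSSSS ⇒ ssyyyeyoesoesoSSSS ⇒ ssyyyeyoesoesoesoSSS ⇒ ssyyyeyoesoesoesoesoSS ⇒ ssyyyeyoesoesoesoesoesoS ⇒ ssyyyeyoesoesoesoesoesoeso

S ⇒ ssF   [S → s s F]
ssF ⇒ ssyB   [F → y B]
ssyB ⇒ ssyFSS   [B → F S S]
ssyFSS ⇒ ssyyBSS   [F → y B]
ssyyBSS ⇒ ssyyFSSSS   [B → F S S]
ssyyFSSSS ⇒ ssyyyBSSSS   [F → y B]
ssyyyBSSSS ⇒ ssyyyFSSSSSS   [B → F S S]
ssyyyFSSSSSS ⇒ ssyyyeyoSSSSSS   [F → e y o]
ssyyyeyoSSSSSS ⇒ ssyyyeyoesoSSSSS   [S → e s o]
ssyyyeyoesoSSSSS ⇒ ssyyyeyoesoesoSSSS   [S → e s o]
ssyyyeyoesoesoSSSS ⇒ ssyyyeyoesoesoesoSSS   [S → e s o]
ssyyyeyoesoesoesoSSS ⇒ ssyyyeyoesoesoesoesoSS   [S → e s o]
ssyyyeyoesoesoesoesoSS ⇒ ssyyyeyoesoesoesoesoesoS   [S → e s o]
ssyyyeyoesoesoesoesoesoS ⇒ ssyyyeyoesoesoesoesoesoeso   [S → e s o]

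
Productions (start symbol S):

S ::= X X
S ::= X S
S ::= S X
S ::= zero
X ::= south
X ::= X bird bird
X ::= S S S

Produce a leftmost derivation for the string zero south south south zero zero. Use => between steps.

S => X S => S S S S => zero S S S => zero S X S S => zero X X X S S => zero south X X S S => zero south south X S S => zero south south south S S => zero south south south zero S => zero south south south zero zero

S => X S   [S ::= X S]
X S => S S S S   [X ::= S S S]
S S S S => zero S S S   [S ::= zero]
zero S S S => zero S X S S   [S ::= S X]
zero S X S S => zero X X X S S   [S ::= X X]
zero X X X S S => zero south X X S S   [X ::= south]
zero south X X S S => zero south south X S S   [X ::= south]
zero south south X S S => zero south south south S S   [X ::= south]
zero south south south S S => zero south south south zero S   [S ::= zero]
zero south south south zero S => zero south south south zero zero   [S ::= zero]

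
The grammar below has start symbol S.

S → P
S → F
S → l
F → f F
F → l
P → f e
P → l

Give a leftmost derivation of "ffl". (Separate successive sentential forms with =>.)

S => F   [S → F]
F => fF   [F → f F]
fF => ffF   [F → f F]
ffF => ffl   [F → l]

S=>F=>fF=>ffF=>ffl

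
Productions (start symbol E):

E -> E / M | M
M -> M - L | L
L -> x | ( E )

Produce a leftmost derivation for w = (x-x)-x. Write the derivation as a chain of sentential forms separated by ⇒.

E ⇒ M ⇒ M-L ⇒ L-L ⇒ (E)-L ⇒ (M)-L ⇒ (M-L)-L ⇒ (L-L)-L ⇒ (x-L)-L ⇒ (x-x)-L ⇒ (x-x)-x

E ⇒ M   [E -> M]
M ⇒ M-L   [M -> M - L]
M-L ⇒ L-L   [M -> L]
L-L ⇒ (E)-L   [L -> ( E )]
(E)-L ⇒ (M)-L   [E -> M]
(M)-L ⇒ (M-L)-L   [M -> M - L]
(M-L)-L ⇒ (L-L)-L   [M -> L]
(L-L)-L ⇒ (x-L)-L   [L -> x]
(x-L)-L ⇒ (x-x)-L   [L -> x]
(x-x)-L ⇒ (x-x)-x   [L -> x]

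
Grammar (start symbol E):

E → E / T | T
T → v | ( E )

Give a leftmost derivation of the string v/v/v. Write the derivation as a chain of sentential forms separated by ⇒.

E ⇒ E/T ⇒ E/T/T ⇒ T/T/T ⇒ v/T/T ⇒ v/v/T ⇒ v/v/v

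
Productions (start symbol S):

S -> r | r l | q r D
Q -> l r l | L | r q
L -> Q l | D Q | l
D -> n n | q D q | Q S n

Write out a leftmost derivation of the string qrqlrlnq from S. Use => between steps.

S => qrD => qrqDq => qrqQSnq => qrqLSnq => qrqlSnq => qrqlrlnq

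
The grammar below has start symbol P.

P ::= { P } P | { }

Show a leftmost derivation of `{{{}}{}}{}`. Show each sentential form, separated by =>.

P => {P}P => {{P}P}P => {{{}}P}P => {{{}}{}}P => {{{}}{}}{}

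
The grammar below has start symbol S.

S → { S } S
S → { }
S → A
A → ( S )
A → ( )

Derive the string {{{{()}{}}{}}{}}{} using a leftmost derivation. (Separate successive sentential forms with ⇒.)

S ⇒ {S}S   [S → { S } S]
{S}S ⇒ {{S}S}S   [S → { S } S]
{{S}S}S ⇒ {{{S}S}S}S   [S → { S } S]
{{{S}S}S}S ⇒ {{{{S}S}S}S}S   [S → { S } S]
{{{{S}S}S}S}S ⇒ {{{{A}S}S}S}S   [S → A]
{{{{A}S}S}S}S ⇒ {{{{()}S}S}S}S   [A → ( )]
{{{{()}S}S}S}S ⇒ {{{{()}{}}S}S}S   [S → { }]
{{{{()}{}}S}S}S ⇒ {{{{()}{}}{}}S}S   [S → { }]
{{{{()}{}}{}}S}S ⇒ {{{{()}{}}{}}{}}S   [S → { }]
{{{{()}{}}{}}{}}S ⇒ {{{{()}{}}{}}{}}{}   [S → { }]

S ⇒ {S}S ⇒ {{S}S}S ⇒ {{{S}S}S}S ⇒ {{{{S}S}S}S}S ⇒ {{{{A}S}S}S}S ⇒ {{{{()}S}S}S}S ⇒ {{{{()}{}}S}S}S ⇒ {{{{()}{}}{}}S}S ⇒ {{{{()}{}}{}}{}}S ⇒ {{{{()}{}}{}}{}}{}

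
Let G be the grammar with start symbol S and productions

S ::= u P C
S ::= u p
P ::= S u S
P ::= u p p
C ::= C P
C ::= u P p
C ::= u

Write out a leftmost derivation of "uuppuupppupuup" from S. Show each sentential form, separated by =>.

S => uPC => uuppC => uuppCP => uuppuPpP => uuppuupppP => uuppuupppSuS => uuppuupppupuS => uuppuupppupuup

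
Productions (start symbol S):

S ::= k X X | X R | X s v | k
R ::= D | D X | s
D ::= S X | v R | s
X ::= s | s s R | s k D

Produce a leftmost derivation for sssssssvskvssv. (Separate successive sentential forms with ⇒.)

S ⇒ Xsv ⇒ ssRsv ⇒ ssDsv ⇒ ssSXsv ⇒ ssXsvXsv ⇒ ssssRsvXsv ⇒ ssssDXsvXsv ⇒ sssssXsvXsv ⇒ sssssssvXsv ⇒ sssssssvskDsv ⇒ sssssssvskvRsv ⇒ sssssssvskvssv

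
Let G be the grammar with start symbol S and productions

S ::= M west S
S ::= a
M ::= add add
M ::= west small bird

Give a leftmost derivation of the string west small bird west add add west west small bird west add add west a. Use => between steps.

S => M west S => west small bird west S => west small bird west M west S => west small bird west add add west S => west small bird west add add west M west S => west small bird west add add west west small bird west S => west small bird west add add west west small bird west M west S => west small bird west add add west west small bird west add add west S => west small bird west add add west west small bird west add add west a

S => M west S   [S ::= M west S]
M west S => west small bird west S   [M ::= west small bird]
west small bird west S => west small bird west M west S   [S ::= M west S]
west small bird west M west S => west small bird west add add west S   [M ::= add add]
west small bird west add add west S => west small bird west add add west M west S   [S ::= M west S]
west small bird west add add west M west S => west small bird west add add west west small bird west S   [M ::= west small bird]
west small bird west add add west west small bird west S => west small bird west add add west west small bird west M west S   [S ::= M west S]
west small bird west add add west west small bird west M west S => west small bird west add add west west small bird west add add west S   [M ::= add add]
west small bird west add add west west small bird west add add west S => west small bird west add add west west small bird west add add west a   [S ::= a]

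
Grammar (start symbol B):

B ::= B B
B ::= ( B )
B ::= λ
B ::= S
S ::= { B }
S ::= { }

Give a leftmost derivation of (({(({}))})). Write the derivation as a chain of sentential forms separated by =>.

B=>(B)=>((B))=>((S))=>(({B}))=>(({(B)}))=>(({((B))}))=>(({((S))}))=>(({(({}))}))

B => (B)   [B ::= ( B )]
(B) => ((B))   [B ::= ( B )]
((B)) => ((S))   [B ::= S]
((S)) => (({B}))   [S ::= { B }]
(({B})) => (({(B)}))   [B ::= ( B )]
(({(B)})) => (({((B))}))   [B ::= ( B )]
(({((B))})) => (({((S))}))   [B ::= S]
(({((S))})) => (({(({}))}))   [S ::= { }]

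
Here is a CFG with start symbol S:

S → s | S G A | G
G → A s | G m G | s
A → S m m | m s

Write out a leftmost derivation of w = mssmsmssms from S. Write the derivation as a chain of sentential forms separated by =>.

S => SGA => GGA => GmGGA => AsmGGA => mssmGGA => mssmGmGGA => mssmsmGGA => mssmsmsGA => mssmsmssA => mssmsmssms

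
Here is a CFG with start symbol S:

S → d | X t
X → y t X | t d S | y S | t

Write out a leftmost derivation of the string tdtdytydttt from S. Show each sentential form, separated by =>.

S => Xt => tdSt => tdXtt => tdtdStt => tdtdXttt => tdtdytXttt => tdtdytySttt => tdtdytydttt

S => Xt   [S → X t]
Xt => tdSt   [X → t d S]
tdSt => tdXtt   [S → X t]
tdXtt => tdtdStt   [X → t d S]
tdtdStt => tdtdXttt   [S → X t]
tdtdXttt => tdtdytXttt   [X → y t X]
tdtdytXttt => tdtdytySttt   [X → y S]
tdtdytySttt => tdtdytydttt   [S → d]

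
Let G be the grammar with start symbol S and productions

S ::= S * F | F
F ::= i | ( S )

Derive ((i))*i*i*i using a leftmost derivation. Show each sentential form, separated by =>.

S => S*F => S*F*F => S*F*F*F => F*F*F*F => (S)*F*F*F => (F)*F*F*F => ((S))*F*F*F => ((F))*F*F*F => ((i))*F*F*F => ((i))*i*F*F => ((i))*i*i*F => ((i))*i*i*i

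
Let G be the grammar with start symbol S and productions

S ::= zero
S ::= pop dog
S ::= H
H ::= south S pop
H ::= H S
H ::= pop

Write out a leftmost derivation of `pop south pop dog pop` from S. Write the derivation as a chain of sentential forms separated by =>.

S => H => H S => pop S => pop H => pop south S pop => pop south pop dog pop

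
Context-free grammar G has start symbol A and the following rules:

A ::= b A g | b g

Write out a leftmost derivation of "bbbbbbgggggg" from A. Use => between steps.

A => bAg => bbAgg => bbbAggg => bbbbAgggg => bbbbbAggggg => bbbbbbgggggg

A => bAg   [A ::= b A g]
bAg => bbAgg   [A ::= b A g]
bbAgg => bbbAggg   [A ::= b A g]
bbbAggg => bbbbAgggg   [A ::= b A g]
bbbbAgggg => bbbbbAggggg   [A ::= b A g]
bbbbbAggggg => bbbbbbgggggg   [A ::= b g]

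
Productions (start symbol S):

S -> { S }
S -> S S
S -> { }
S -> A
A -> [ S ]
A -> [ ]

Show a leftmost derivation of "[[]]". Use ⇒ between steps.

S⇒A⇒[S]⇒[A]⇒[[]]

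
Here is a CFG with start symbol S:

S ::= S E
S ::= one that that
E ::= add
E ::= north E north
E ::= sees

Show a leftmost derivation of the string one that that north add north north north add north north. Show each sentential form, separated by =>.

S => S E => S E E => one that that E E => one that that north E north E => one that that north add north E => one that that north add north north E north => one that that north add north north north E north north => one that that north add north north north add north north

S => S E   [S ::= S E]
S E => S E E   [S ::= S E]
S E E => one that that E E   [S ::= one that that]
one that that E E => one that that north E north E   [E ::= north E north]
one that that north E north E => one that that north add north E   [E ::= add]
one that that north add north E => one that that north add north north E north   [E ::= north E north]
one that that north add north north E north => one that that north add north north north E north north   [E ::= north E north]
one that that north add north north north E north north => one that that north add north north north add north north   [E ::= add]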